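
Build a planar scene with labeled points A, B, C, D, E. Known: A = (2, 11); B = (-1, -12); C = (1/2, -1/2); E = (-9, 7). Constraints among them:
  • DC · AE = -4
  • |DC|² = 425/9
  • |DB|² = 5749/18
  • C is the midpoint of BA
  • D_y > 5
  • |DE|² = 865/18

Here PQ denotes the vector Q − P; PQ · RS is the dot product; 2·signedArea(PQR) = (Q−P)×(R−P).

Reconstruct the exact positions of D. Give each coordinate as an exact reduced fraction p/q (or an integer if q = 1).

D = (-13/6, 35/6)

1. D_x = -13/6  [line 11·x + 4·y + 1/2 = 0 ∩ |DC|² = 425/9]
2. D_y = 35/6  [line 11·x + 4·y + 1/2 = 0 ∩ |DC|² = 425/9]
   → D = (-13/6, 35/6)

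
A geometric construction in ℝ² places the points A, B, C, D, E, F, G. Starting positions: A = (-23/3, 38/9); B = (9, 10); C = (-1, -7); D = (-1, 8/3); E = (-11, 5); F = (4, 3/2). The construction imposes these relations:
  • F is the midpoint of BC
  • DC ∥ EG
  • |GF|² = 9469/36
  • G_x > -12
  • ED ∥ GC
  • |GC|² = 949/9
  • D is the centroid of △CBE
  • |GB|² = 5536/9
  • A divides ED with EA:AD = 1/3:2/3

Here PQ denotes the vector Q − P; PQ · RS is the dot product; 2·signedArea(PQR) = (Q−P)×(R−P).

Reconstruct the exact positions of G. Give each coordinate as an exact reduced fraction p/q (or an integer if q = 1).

1. G_x = -11  [ED ∥ GC ∩ DC ∥ EG]
2. G_y = -14/3  [ED ∥ GC ∩ DC ∥ EG]
   → G = (-11, -14/3)

G = (-11, -14/3)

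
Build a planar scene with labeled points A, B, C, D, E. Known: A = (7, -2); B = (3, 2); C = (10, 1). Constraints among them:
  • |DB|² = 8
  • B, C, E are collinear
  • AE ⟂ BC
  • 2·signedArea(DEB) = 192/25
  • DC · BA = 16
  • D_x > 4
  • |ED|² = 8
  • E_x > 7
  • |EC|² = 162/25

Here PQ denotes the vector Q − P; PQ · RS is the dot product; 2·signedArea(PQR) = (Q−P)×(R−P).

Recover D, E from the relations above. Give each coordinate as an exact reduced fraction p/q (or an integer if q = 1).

1. D_x = 5  [line -4·x + 4·y + 20 = 0 ∩ |DB|² = 8]
2. D_y = 0  [line -4·x + 4·y + 20 = 0 ∩ |DB|² = 8]
   → D = (5, 0)
3. E_x = 187/25  [2·signedArea(DEB) = 192/25 ∩ B, C, E are collinear]
4. E_y = 34/25  [2·signedArea(DEB) = 192/25 ∩ B, C, E are collinear]
   → E = (187/25, 34/25)

D = (5, 0)
E = (187/25, 34/25)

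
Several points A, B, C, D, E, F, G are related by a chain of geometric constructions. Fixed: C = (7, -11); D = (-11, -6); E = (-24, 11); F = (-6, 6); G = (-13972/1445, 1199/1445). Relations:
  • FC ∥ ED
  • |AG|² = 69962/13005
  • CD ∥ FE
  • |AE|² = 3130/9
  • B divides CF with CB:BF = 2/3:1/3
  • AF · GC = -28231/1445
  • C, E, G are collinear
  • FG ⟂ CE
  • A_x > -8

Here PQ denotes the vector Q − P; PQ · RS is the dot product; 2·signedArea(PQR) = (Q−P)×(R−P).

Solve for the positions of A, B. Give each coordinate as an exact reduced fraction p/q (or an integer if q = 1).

1. A_x = -23/3  [line -24087/1445·x + 17094/1445·y + -43771/289 = 0 ∩ |AE|² = 3130/9]
2. A_y = 2  [line -24087/1445·x + 17094/1445·y + -43771/289 = 0 ∩ |AE|² = 3130/9]
   → A = (-23/3, 2)
3. B_x = -5/3  [B divides CF with CB:BF = 2/3:1/3]
4. B_y = 1/3  [B divides CF with CB:BF = 2/3:1/3]
   → B = (-5/3, 1/3)

A = (-23/3, 2)
B = (-5/3, 1/3)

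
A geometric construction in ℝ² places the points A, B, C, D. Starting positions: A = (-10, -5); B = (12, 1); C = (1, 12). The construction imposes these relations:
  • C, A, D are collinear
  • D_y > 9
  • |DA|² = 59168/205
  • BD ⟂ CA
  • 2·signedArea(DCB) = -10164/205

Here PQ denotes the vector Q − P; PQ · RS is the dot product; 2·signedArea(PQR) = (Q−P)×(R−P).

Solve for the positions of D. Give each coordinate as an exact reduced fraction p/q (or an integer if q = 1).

D = (-158/205, 1899/205)

1. D_x = -158/205  [C, A, D are collinear ∩ BD ⟂ CA]
2. D_y = 1899/205  [C, A, D are collinear ∩ BD ⟂ CA]
   → D = (-158/205, 1899/205)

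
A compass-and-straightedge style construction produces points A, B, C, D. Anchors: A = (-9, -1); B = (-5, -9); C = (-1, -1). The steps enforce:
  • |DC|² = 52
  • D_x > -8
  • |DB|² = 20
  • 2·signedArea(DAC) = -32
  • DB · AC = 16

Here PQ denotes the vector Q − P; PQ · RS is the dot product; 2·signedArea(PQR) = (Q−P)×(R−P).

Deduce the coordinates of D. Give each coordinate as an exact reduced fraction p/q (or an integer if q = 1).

1. D_x = -7  [2·signedArea(DAC) = -32 ∩ DB · AC = 16]
2. D_y = -5  [2·signedArea(DAC) = -32 ∩ DB · AC = 16]
   → D = (-7, -5)

D = (-7, -5)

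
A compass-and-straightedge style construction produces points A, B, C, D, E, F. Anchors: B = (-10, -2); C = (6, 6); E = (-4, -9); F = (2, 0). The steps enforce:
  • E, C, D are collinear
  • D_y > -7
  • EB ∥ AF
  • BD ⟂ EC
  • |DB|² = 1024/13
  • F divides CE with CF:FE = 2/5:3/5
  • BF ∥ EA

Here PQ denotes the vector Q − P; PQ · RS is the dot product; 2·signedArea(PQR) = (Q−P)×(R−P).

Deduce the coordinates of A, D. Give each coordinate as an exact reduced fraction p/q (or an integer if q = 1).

1. A_x = 8  [EB ∥ AF ∩ BF ∥ EA]
2. A_y = -7  [EB ∥ AF ∩ BF ∥ EA]
   → A = (8, -7)
3. D_x = -34/13  [E, C, D are collinear ∩ BD ⟂ EC]
4. D_y = -90/13  [E, C, D are collinear ∩ BD ⟂ EC]
   → D = (-34/13, -90/13)

A = (8, -7)
D = (-34/13, -90/13)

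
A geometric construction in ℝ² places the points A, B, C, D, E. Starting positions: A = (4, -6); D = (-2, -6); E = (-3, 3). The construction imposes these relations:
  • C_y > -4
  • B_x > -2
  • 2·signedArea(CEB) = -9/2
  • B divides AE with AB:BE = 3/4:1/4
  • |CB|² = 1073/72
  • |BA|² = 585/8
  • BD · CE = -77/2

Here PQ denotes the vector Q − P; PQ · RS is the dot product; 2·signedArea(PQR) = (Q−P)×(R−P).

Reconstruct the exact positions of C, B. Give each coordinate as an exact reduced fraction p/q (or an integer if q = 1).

B = (-5/4, 3/4)
C = (-1/3, -3)

1. B_x = -5/4  [B divides AE with AB:BE = 3/4:1/4]
2. B_y = 3/4  [B divides AE with AB:BE = 3/4:1/4]
   → B = (-5/4, 3/4)
3. C_x = -1/3  [2·signedArea(CEB) = -9/2 ∩ BD · CE = -77/2]
4. C_y = -3  [2·signedArea(CEB) = -9/2 ∩ BD · CE = -77/2]
   → C = (-1/3, -3)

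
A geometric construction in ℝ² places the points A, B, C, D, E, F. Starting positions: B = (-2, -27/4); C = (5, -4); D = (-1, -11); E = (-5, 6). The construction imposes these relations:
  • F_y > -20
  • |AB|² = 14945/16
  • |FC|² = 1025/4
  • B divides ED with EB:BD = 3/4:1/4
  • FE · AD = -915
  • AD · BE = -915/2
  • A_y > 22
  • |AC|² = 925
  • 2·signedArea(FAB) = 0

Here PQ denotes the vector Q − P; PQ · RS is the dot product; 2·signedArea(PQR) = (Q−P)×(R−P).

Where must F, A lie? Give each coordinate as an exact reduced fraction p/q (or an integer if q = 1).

1. A_x = -9  [line 3·x + -51/4·y + 1281/4 = 0 ∩ |AB|² = 14945/16]
2. A_y = 23  [line 3·x + -51/4·y + 1281/4 = 0 ∩ |AB|² = 14945/16]
   → A = (-9, 23)
3. F_x = 1  [2·signedArea(FAB) = 0 ∩ FE · AD = -915]
4. F_y = -39/2  [2·signedArea(FAB) = 0 ∩ FE · AD = -915]
   → F = (1, -39/2)

A = (-9, 23)
F = (1, -39/2)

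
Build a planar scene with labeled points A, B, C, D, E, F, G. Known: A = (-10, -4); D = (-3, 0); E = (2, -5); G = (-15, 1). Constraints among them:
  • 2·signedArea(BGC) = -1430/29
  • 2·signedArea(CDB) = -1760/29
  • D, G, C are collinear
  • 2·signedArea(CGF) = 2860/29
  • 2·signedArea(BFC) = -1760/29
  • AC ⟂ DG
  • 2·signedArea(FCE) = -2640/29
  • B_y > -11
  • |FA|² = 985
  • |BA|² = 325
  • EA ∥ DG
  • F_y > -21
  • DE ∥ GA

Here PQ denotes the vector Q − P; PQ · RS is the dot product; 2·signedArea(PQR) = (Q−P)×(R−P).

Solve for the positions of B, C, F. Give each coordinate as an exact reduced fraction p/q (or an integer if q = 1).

B = (7, -10)
C = (-279/29, 16/29)
F = (17, -20)

1. C_x = -279/29  [D, G, C are collinear ∩ AC ⟂ DG]
2. C_y = 16/29  [D, G, C are collinear ∩ AC ⟂ DG]
   → C = (-279/29, 16/29)
3. F_x = 17  [2·signedArea(FCE) = -2640/29 ∩ 2·signedArea(CGF) = 2860/29]
4. F_y = -20  [2·signedArea(FCE) = -2640/29 ∩ 2·signedArea(CGF) = 2860/29]
   → F = (17, -20)
5. B_x = 7  [2·signedArea(BFC) = -1760/29 ∩ 2·signedArea(CDB) = -1760/29]
6. B_y = -10  [2·signedArea(BFC) = -1760/29 ∩ 2·signedArea(CDB) = -1760/29]
   → B = (7, -10)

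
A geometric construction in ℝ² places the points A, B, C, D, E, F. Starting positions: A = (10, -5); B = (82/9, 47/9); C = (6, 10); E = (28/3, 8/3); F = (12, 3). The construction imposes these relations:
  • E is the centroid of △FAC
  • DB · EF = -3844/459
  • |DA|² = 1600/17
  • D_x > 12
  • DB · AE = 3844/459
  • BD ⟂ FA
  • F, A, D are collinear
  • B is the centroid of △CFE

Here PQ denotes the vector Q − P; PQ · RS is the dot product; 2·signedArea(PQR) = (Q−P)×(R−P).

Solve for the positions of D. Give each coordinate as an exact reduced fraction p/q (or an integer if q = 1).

D = (210/17, 75/17)

1. D_x = 210/17  [F, A, D are collinear ∩ BD ⟂ FA]
2. D_y = 75/17  [F, A, D are collinear ∩ BD ⟂ FA]
   → D = (210/17, 75/17)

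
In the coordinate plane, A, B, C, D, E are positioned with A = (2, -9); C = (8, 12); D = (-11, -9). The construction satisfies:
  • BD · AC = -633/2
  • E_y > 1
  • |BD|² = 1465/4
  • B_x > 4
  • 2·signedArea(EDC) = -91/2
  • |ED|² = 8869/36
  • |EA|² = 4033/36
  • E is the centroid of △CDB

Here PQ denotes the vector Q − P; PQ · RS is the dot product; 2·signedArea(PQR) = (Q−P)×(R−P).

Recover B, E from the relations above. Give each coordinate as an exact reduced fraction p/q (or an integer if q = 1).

B = (5, 3/2)
E = (2/3, 3/2)

1. B_x = 5  [line -6·x + -21·y + 123/2 = 0 ∩ |BD|² = 1465/4]
2. B_y = 3/2  [line -6·x + -21·y + 123/2 = 0 ∩ |BD|² = 1465/4]
   → B = (5, 3/2)
3. E_x = 2/3  [E is the centroid of △CDB]
4. E_y = 3/2  [E is the centroid of △CDB]
   → E = (2/3, 3/2)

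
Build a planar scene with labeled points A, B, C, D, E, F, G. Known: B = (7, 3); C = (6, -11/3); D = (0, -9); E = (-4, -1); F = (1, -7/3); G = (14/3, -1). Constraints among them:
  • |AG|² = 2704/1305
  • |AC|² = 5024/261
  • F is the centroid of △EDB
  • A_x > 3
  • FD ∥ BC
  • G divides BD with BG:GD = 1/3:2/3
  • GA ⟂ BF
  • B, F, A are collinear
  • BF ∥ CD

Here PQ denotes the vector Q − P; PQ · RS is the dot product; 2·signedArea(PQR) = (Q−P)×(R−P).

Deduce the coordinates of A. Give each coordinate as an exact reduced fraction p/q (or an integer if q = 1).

A = (538/145, 11/145)

1. A_x = 538/145  [B, F, A are collinear ∩ GA ⟂ BF]
2. A_y = 11/145  [B, F, A are collinear ∩ GA ⟂ BF]
   → A = (538/145, 11/145)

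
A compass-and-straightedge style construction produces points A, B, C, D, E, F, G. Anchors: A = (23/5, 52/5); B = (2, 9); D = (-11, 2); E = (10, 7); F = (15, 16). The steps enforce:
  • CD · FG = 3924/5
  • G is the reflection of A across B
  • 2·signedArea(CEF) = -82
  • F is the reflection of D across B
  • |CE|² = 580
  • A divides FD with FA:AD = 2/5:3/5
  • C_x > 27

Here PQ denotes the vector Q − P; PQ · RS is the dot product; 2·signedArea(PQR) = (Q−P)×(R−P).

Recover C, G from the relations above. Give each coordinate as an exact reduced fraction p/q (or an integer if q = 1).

C = (28, 23)
G = (-3/5, 38/5)

1. C_x = 28  [line -9·x + 5·y + 137 = 0 ∩ |CE|² = 580]
2. C_y = 23  [line -9·x + 5·y + 137 = 0 ∩ |CE|² = 580]
   → C = (28, 23)
3. G_x = -3/5  [G is the reflection of A across B]
4. G_y = 38/5  [G is the reflection of A across B]
   → G = (-3/5, 38/5)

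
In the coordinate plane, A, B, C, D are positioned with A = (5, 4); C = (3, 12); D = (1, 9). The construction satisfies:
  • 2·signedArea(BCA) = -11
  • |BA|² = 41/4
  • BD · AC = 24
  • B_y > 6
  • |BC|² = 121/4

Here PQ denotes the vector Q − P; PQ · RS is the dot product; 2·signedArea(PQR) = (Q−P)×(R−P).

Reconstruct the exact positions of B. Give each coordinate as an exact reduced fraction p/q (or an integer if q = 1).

B = (3, 13/2)

1. B_x = 3  [2·signedArea(BCA) = -11 ∩ BD · AC = 24]
2. B_y = 13/2  [2·signedArea(BCA) = -11 ∩ BD · AC = 24]
   → B = (3, 13/2)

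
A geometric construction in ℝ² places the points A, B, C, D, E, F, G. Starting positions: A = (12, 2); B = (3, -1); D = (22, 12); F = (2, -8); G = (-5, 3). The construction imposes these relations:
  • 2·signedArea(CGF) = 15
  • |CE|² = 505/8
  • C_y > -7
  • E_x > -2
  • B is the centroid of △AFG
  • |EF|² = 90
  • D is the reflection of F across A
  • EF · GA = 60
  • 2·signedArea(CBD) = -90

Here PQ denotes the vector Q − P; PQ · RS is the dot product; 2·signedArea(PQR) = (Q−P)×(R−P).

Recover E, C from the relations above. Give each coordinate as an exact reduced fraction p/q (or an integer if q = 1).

C = (9/4, -25/4)
E = (-1, 1)

1. E_x = -1  [line -17·x + 1·y + -18 = 0 ∩ |EF|² = 90]
2. E_y = 1  [line -17·x + 1·y + -18 = 0 ∩ |EF|² = 90]
   → E = (-1, 1)
3. C_x = 9/4  [2·signedArea(CGF) = 15 ∩ 2·signedArea(CBD) = -90]
4. C_y = -25/4  [2·signedArea(CGF) = 15 ∩ 2·signedArea(CBD) = -90]
   → C = (9/4, -25/4)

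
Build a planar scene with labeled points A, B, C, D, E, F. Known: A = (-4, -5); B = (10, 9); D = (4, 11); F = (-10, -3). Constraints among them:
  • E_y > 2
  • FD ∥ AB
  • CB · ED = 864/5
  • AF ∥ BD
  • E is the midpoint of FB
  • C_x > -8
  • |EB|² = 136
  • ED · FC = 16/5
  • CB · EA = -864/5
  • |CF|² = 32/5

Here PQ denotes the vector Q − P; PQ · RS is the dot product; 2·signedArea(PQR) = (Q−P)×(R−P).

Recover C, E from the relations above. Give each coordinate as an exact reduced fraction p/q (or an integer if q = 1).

C = (-38/5, -19/5)
E = (0, 3)

1. E_x = 0  [E is the midpoint of FB]
2. E_y = 3  [E is the midpoint of FB]
   → E = (0, 3)
3. C_x = -38/5  [line 4·x + 8·y + 304/5 = 0 ∩ |CF|² = 32/5]
4. C_y = -19/5  [line 4·x + 8·y + 304/5 = 0 ∩ |CF|² = 32/5]
   → C = (-38/5, -19/5)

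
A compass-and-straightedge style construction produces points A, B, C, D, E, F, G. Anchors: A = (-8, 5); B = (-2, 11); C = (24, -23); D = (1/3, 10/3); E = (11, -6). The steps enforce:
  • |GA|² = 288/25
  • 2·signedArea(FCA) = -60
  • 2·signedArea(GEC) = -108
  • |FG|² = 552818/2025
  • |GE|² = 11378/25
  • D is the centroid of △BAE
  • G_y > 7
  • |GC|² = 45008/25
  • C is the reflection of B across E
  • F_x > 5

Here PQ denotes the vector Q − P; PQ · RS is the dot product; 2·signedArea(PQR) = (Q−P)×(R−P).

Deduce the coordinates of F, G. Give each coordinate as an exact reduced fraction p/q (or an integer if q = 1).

1. G_x = -28/5  [line 17·x + 13·y + -1 = 0 ∩ |GC|² = 45008/25]
2. G_y = 37/5  [line 17·x + 13·y + -1 = 0 ∩ |GC|² = 45008/25]
   → G = (-28/5, 37/5)
3. F_x = 49/9  [line -28·x + -32·y + -4 = 0 ∩ |FG|² = 552818/2025]
4. F_y = -44/9  [line -28·x + -32·y + -4 = 0 ∩ |FG|² = 552818/2025]
   → F = (49/9, -44/9)

F = (49/9, -44/9)
G = (-28/5, 37/5)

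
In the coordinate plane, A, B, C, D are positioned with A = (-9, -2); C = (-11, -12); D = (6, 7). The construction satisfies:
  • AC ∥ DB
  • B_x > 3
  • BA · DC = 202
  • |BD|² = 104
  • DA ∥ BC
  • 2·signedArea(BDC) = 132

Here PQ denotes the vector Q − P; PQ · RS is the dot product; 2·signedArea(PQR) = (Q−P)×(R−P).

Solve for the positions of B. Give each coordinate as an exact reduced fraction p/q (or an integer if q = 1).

B = (4, -3)

1. B_x = 4  [DA ∥ BC ∩ AC ∥ DB]
2. B_y = -3  [DA ∥ BC ∩ AC ∥ DB]
   → B = (4, -3)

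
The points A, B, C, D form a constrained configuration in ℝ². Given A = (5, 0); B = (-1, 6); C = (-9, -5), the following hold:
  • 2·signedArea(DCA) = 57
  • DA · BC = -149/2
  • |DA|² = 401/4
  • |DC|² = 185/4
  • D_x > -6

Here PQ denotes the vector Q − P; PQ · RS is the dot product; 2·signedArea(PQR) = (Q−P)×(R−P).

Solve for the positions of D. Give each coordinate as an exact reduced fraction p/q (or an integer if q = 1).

D = (-5, 1/2)

1. D_x = -5  [DA · BC = -149/2 ∩ 2·signedArea(DCA) = 57]
2. D_y = 1/2  [DA · BC = -149/2 ∩ 2·signedArea(DCA) = 57]
   → D = (-5, 1/2)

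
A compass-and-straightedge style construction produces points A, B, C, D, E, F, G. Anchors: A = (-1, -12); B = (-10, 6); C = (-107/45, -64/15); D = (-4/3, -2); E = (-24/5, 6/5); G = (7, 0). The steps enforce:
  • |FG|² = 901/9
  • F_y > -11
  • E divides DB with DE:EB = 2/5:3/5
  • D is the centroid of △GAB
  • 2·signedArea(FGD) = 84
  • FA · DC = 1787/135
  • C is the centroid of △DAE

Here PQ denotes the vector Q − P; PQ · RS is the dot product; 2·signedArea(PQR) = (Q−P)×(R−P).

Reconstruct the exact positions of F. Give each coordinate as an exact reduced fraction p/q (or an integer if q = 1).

F = (22/3, -10)

1. F_x = 22/3  [FA · DC = 1787/135 ∩ 2·signedArea(FGD) = 84]
2. F_y = -10  [FA · DC = 1787/135 ∩ 2·signedArea(FGD) = 84]
   → F = (22/3, -10)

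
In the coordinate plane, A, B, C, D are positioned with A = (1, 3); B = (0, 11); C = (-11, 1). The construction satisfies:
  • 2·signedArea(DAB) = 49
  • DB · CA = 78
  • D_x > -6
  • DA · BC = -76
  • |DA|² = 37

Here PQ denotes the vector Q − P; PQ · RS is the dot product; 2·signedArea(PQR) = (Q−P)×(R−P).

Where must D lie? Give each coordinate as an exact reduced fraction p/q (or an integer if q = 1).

1. D_x = -5  [DA · BC = -76 ∩ DB · CA = 78]
2. D_y = 2  [DA · BC = -76 ∩ DB · CA = 78]
   → D = (-5, 2)

D = (-5, 2)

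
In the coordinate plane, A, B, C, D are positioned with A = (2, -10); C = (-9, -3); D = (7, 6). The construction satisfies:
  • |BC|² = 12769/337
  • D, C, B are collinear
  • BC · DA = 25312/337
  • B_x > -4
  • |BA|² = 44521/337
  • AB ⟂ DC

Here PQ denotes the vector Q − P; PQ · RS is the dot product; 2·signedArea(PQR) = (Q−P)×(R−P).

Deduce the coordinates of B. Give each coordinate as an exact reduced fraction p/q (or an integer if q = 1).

1. B_x = -1225/337  [D, C, B are collinear ∩ AB ⟂ DC]
2. B_y = 6/337  [D, C, B are collinear ∩ AB ⟂ DC]
   → B = (-1225/337, 6/337)

B = (-1225/337, 6/337)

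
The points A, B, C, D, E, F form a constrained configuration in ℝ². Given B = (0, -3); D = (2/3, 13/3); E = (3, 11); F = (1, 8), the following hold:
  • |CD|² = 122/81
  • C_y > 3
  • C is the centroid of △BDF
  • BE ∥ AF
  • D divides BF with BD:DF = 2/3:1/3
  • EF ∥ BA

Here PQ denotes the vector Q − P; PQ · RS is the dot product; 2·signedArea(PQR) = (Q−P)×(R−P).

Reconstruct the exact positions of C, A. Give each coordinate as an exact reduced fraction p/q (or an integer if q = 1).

1. C_x = 5/9  [C is the centroid of △BDF]
2. C_y = 28/9  [C is the centroid of △BDF]
   → C = (5/9, 28/9)
3. A_x = -2  [BE ∥ AF ∩ EF ∥ BA]
4. A_y = -6  [BE ∥ AF ∩ EF ∥ BA]
   → A = (-2, -6)

A = (-2, -6)
C = (5/9, 28/9)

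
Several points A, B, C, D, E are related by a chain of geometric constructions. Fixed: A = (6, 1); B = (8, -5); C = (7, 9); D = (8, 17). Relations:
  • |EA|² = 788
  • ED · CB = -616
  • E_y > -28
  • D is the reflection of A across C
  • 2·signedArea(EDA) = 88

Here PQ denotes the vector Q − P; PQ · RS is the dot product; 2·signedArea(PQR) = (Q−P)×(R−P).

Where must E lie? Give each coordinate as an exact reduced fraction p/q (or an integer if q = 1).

E = (8, -27)

1. E_x = 8  [2·signedArea(EDA) = 88 ∩ ED · CB = -616]
2. E_y = -27  [2·signedArea(EDA) = 88 ∩ ED · CB = -616]
   → E = (8, -27)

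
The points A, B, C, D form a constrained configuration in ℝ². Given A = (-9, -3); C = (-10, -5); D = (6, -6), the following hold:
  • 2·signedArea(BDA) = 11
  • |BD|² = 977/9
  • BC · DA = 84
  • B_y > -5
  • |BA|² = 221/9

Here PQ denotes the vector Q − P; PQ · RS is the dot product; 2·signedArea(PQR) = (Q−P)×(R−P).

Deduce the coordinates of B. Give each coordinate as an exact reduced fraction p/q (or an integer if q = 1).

1. B_x = -13/3  [2·signedArea(BDA) = 11 ∩ BC · DA = 84]
2. B_y = -14/3  [2·signedArea(BDA) = 11 ∩ BC · DA = 84]
   → B = (-13/3, -14/3)

B = (-13/3, -14/3)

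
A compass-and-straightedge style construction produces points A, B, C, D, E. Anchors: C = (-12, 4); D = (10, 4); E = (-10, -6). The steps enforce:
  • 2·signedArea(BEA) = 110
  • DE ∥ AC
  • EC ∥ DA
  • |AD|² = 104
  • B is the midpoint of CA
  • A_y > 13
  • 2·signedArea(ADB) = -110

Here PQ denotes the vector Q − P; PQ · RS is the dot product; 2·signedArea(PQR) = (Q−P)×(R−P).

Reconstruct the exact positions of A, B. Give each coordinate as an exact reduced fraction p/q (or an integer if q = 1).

1. A_x = 8  [DE ∥ AC ∩ EC ∥ DA]
2. A_y = 14  [DE ∥ AC ∩ EC ∥ DA]
   → A = (8, 14)
3. B_x = -2  [B is the midpoint of CA]
4. B_y = 9  [B is the midpoint of CA]
   → B = (-2, 9)

A = (8, 14)
B = (-2, 9)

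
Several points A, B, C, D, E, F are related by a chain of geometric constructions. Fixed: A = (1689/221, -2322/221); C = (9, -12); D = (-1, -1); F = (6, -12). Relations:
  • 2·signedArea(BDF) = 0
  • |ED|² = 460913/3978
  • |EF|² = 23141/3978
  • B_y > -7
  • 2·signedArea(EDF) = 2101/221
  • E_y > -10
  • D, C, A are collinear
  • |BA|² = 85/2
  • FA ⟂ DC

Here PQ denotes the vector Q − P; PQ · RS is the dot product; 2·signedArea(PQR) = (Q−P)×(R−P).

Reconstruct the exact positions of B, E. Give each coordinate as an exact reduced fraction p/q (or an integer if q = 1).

1. B_x = 5/2  [line 11·x + 7·y + 18 = 0 ∩ |BA|² = 85/2]
2. B_y = -13/2  [line 11·x + 7·y + 18 = 0 ∩ |BA|² = 85/2]
   → B = (5/2, -13/2)
3. E_x = 7135/1326  [line 11·x + 7·y + 1877/221 = 0 ∩ |EF|² = 23141/3978]
4. E_y = -12821/1326  [line 11·x + 7·y + 1877/221 = 0 ∩ |EF|² = 23141/3978]
   → E = (7135/1326, -12821/1326)

B = (5/2, -13/2)
E = (7135/1326, -12821/1326)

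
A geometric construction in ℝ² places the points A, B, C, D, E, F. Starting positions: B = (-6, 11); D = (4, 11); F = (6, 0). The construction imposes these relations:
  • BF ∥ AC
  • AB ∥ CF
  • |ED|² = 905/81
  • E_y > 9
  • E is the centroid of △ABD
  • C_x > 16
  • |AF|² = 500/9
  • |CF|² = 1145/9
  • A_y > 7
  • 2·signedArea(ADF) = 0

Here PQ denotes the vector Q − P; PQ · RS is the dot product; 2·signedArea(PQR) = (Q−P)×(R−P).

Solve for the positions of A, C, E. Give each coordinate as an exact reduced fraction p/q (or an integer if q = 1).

A = (14/3, 22/3)
C = (50/3, -11/3)
E = (8/9, 88/9)

1. A_x = 14/3  [line 11·x + 2·y + -66 = 0 ∩ |AF|² = 500/9]
2. A_y = 22/3  [line 11·x + 2·y + -66 = 0 ∩ |AF|² = 500/9]
   → A = (14/3, 22/3)
3. C_x = 50/3  [AB ∥ CF ∩ BF ∥ AC]
4. C_y = -11/3  [AB ∥ CF ∩ BF ∥ AC]
   → C = (50/3, -11/3)
5. E_x = 8/9  [E is the centroid of △ABD]
6. E_y = 88/9  [E is the centroid of △ABD]
   → E = (8/9, 88/9)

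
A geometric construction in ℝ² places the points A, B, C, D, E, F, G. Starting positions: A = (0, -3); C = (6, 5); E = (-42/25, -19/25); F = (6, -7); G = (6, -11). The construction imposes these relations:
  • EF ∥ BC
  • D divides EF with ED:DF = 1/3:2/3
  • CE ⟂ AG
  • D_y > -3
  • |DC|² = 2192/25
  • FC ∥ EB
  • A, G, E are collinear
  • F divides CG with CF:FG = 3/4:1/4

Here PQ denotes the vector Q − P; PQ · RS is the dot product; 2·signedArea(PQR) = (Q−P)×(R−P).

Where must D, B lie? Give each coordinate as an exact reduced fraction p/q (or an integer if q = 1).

B = (-42/25, 281/25)
D = (22/25, -71/25)

1. D_x = 22/25  [D divides EF with ED:DF = 1/3:2/3]
2. D_y = -71/25  [D divides EF with ED:DF = 1/3:2/3]
   → D = (22/25, -71/25)
3. B_x = -42/25  [EF ∥ BC ∩ FC ∥ EB]
4. B_y = 281/25  [EF ∥ BC ∩ FC ∥ EB]
   → B = (-42/25, 281/25)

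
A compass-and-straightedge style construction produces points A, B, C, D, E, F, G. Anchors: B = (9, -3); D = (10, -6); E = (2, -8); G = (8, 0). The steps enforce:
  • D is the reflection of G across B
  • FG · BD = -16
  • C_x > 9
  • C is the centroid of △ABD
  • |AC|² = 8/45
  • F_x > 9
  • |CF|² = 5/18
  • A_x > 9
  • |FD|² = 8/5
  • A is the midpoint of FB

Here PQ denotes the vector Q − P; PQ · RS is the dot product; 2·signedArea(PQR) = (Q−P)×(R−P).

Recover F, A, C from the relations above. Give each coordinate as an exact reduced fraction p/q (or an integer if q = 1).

1. F_x = 48/5  [line -1·x + 3·y + 24 = 0 ∩ |FD|² = 8/5]
2. F_y = -24/5  [line -1·x + 3·y + 24 = 0 ∩ |FD|² = 8/5]
   → F = (48/5, -24/5)
3. A_x = 93/10  [A is the midpoint of FB]
4. A_y = -39/10  [A is the midpoint of FB]
   → A = (93/10, -39/10)
5. C_x = 283/30  [C is the centroid of △ABD]
6. C_y = -43/10  [C is the centroid of △ABD]
   → C = (283/30, -43/10)

A = (93/10, -39/10)
C = (283/30, -43/10)
F = (48/5, -24/5)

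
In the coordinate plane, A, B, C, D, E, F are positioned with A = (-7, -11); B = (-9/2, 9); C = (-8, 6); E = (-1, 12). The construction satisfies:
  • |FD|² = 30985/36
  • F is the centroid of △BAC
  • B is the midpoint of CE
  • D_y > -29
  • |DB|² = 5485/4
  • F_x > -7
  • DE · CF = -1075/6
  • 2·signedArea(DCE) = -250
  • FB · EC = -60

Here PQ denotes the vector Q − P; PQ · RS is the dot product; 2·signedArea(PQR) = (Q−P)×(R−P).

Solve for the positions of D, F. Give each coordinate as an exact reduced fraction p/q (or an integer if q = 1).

D = (-6, -28)
F = (-13/2, 4/3)

1. F_x = -13/2  [F is the centroid of △BAC]
2. F_y = 4/3  [F is the centroid of △BAC]
   → F = (-13/2, 4/3)
3. D_x = -6  [DE · CF = -1075/6 ∩ 2·signedArea(DCE) = -250]
4. D_y = -28  [DE · CF = -1075/6 ∩ 2·signedArea(DCE) = -250]
   → D = (-6, -28)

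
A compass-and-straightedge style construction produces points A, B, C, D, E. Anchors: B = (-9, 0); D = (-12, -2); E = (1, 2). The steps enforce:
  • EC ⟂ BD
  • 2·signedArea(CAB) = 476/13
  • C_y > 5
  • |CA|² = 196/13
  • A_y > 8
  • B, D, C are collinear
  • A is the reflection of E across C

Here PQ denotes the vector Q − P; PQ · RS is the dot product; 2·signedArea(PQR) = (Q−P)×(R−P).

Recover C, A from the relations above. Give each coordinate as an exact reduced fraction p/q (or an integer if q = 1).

1. C_x = -15/13  [B, D, C are collinear ∩ EC ⟂ BD]
2. C_y = 68/13  [B, D, C are collinear ∩ EC ⟂ BD]
   → C = (-15/13, 68/13)
3. A_x = -43/13  [A is the reflection of E across C]
4. A_y = 110/13  [A is the reflection of E across C]
   → A = (-43/13, 110/13)

A = (-43/13, 110/13)
C = (-15/13, 68/13)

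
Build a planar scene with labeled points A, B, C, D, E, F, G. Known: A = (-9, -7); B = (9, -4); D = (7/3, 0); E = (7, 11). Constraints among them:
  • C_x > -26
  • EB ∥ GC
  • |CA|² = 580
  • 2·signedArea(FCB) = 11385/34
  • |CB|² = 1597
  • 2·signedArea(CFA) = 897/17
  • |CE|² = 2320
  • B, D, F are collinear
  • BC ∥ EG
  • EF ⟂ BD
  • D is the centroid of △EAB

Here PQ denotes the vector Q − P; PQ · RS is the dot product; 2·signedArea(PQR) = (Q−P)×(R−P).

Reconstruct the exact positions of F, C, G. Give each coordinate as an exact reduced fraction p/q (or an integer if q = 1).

C = (-25, -25)
F = (31/34, 29/34)
G = (-27, -10)

1. F_x = 31/34  [B, D, F are collinear ∩ EF ⟂ BD]
2. F_y = 29/34  [B, D, F are collinear ∩ EF ⟂ BD]
   → F = (31/34, 29/34)
3. C_x = -25  [2·signedArea(CFA) = 897/17 ∩ 2·signedArea(FCB) = 11385/34]
4. C_y = -25  [2·signedArea(CFA) = 897/17 ∩ 2·signedArea(FCB) = 11385/34]
   → C = (-25, -25)
5. G_x = -27  [EB ∥ GC ∩ BC ∥ EG]
6. G_y = -10  [EB ∥ GC ∩ BC ∥ EG]
   → G = (-27, -10)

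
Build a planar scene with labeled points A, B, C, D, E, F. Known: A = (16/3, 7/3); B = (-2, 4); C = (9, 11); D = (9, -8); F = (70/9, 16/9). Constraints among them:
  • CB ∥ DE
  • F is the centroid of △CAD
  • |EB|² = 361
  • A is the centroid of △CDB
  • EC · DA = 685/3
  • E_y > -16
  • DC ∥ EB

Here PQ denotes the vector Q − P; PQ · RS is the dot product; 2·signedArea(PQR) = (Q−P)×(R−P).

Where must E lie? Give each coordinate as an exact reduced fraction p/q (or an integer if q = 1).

1. E_x = -2  [DC ∥ EB ∩ CB ∥ DE]
2. E_y = -15  [DC ∥ EB ∩ CB ∥ DE]
   → E = (-2, -15)

E = (-2, -15)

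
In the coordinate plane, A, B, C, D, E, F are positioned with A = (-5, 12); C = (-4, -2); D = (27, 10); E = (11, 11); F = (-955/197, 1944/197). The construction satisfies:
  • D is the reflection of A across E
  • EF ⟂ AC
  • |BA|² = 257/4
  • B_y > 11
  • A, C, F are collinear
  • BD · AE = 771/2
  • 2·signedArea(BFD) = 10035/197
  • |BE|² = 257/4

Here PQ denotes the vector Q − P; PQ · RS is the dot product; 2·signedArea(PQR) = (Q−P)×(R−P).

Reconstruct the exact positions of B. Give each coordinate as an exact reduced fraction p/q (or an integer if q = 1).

B = (3, 23/2)

1. B_x = 3  [2·signedArea(BFD) = 10035/197 ∩ BD · AE = 771/2]
2. B_y = 23/2  [2·signedArea(BFD) = 10035/197 ∩ BD · AE = 771/2]
   → B = (3, 23/2)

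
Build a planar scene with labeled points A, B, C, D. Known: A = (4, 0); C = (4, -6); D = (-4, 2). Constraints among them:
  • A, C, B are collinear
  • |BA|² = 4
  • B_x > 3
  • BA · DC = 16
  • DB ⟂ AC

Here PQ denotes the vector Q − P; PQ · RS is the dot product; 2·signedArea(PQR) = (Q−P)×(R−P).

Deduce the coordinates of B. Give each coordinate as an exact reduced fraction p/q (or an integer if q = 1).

1. B_x = 4  [A, C, B are collinear ∩ DB ⟂ AC]
2. B_y = 2  [A, C, B are collinear ∩ DB ⟂ AC]
   → B = (4, 2)

B = (4, 2)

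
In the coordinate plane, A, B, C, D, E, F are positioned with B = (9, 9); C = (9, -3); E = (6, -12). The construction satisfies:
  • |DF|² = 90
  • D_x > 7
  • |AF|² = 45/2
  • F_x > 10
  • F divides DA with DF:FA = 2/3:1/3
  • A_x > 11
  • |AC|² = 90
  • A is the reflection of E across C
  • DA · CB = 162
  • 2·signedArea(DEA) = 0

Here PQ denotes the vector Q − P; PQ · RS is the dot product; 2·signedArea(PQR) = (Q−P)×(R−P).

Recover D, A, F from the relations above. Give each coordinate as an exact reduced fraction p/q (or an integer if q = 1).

1. A_x = 12  [A is the reflection of E across C]
2. A_y = 6  [A is the reflection of E across C]
   → A = (12, 6)
3. D_x = 15/2  [2·signedArea(DEA) = 0 ∩ DA · CB = 162]
4. D_y = -15/2  [2·signedArea(DEA) = 0 ∩ DA · CB = 162]
   → D = (15/2, -15/2)
5. F_x = 21/2  [F divides DA with DF:FA = 2/3:1/3]
6. F_y = 3/2  [F divides DA with DF:FA = 2/3:1/3]
   → F = (21/2, 3/2)

A = (12, 6)
D = (15/2, -15/2)
F = (21/2, 3/2)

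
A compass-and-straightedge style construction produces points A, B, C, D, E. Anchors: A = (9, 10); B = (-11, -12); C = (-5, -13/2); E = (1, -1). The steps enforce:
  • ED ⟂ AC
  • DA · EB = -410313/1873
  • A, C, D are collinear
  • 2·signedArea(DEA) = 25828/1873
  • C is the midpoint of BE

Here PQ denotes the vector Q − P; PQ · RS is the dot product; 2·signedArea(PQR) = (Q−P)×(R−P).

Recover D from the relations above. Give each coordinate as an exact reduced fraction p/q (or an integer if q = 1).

1. D_x = 421/1873  [A, C, D are collinear ∩ ED ⟂ AC]
2. D_y = -641/1873  [A, C, D are collinear ∩ ED ⟂ AC]
   → D = (421/1873, -641/1873)

D = (421/1873, -641/1873)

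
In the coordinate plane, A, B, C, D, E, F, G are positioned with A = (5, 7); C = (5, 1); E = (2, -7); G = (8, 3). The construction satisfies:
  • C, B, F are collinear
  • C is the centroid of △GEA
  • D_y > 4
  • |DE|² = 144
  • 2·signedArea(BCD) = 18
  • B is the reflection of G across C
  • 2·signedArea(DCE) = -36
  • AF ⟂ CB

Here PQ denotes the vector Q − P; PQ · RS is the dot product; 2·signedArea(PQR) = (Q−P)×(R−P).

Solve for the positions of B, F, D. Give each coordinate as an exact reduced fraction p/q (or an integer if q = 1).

B = (2, -1)
D = (2, 5)
F = (101/13, 37/13)

1. B_x = 2  [B is the reflection of G across C]
2. B_y = -1  [B is the reflection of G across C]
   → B = (2, -1)
3. F_x = 101/13  [C, B, F are collinear ∩ AF ⟂ CB]
4. F_y = 37/13  [C, B, F are collinear ∩ AF ⟂ CB]
   → F = (101/13, 37/13)
5. D_x = 2  [2·signedArea(DCE) = -36 ∩ 2·signedArea(BCD) = 18]
6. D_y = 5  [2·signedArea(DCE) = -36 ∩ 2·signedArea(BCD) = 18]
   → D = (2, 5)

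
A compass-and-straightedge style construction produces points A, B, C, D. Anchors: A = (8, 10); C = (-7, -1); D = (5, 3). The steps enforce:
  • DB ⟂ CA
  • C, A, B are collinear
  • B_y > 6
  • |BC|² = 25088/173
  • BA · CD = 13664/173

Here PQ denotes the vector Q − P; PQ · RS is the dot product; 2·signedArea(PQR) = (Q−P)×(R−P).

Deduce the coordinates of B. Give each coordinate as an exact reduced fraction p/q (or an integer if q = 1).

1. B_x = 469/173  [C, A, B are collinear ∩ DB ⟂ CA]
2. B_y = 1059/173  [C, A, B are collinear ∩ DB ⟂ CA]
   → B = (469/173, 1059/173)

B = (469/173, 1059/173)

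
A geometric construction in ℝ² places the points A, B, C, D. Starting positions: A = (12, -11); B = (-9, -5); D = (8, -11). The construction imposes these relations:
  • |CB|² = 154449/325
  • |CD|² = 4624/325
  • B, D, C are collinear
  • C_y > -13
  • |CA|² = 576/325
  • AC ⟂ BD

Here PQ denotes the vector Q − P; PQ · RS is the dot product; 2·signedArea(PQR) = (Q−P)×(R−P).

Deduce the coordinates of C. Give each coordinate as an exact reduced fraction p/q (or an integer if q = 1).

1. C_x = 3756/325  [B, D, C are collinear ∩ AC ⟂ BD]
2. C_y = -3983/325  [B, D, C are collinear ∩ AC ⟂ BD]
   → C = (3756/325, -3983/325)

C = (3756/325, -3983/325)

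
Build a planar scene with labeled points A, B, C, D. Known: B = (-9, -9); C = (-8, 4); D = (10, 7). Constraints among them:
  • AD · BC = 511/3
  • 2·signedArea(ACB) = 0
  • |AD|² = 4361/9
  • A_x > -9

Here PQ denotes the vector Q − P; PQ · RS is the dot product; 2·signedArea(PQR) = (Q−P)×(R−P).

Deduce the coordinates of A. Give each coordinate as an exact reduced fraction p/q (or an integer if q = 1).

A = (-26/3, -14/3)

1. A_x = -26/3  [2·signedArea(ACB) = 0 ∩ AD · BC = 511/3]
2. A_y = -14/3  [2·signedArea(ACB) = 0 ∩ AD · BC = 511/3]
   → A = (-26/3, -14/3)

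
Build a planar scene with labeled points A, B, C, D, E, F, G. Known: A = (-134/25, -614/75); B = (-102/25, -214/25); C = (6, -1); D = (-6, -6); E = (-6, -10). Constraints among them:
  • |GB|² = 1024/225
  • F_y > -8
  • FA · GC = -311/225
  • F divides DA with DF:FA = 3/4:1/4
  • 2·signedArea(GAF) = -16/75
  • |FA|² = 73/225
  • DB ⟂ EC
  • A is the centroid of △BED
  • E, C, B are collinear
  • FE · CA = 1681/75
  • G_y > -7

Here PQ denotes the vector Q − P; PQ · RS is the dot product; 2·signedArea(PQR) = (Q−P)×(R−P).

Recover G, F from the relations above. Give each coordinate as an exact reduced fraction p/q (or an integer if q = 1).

1. F_x = -138/25  [F divides DA with DF:FA = 3/4:1/4]
2. F_y = -191/25  [F divides DA with DF:FA = 3/4:1/4]
   → F = (-138/25, -191/25)
3. G_x = -134/25  [2·signedArea(GAF) = -16/75 ∩ FA · GC = -311/225]
4. G_y = -514/75  [2·signedArea(GAF) = -16/75 ∩ FA · GC = -311/225]
   → G = (-134/25, -514/75)

F = (-138/25, -191/25)
G = (-134/25, -514/75)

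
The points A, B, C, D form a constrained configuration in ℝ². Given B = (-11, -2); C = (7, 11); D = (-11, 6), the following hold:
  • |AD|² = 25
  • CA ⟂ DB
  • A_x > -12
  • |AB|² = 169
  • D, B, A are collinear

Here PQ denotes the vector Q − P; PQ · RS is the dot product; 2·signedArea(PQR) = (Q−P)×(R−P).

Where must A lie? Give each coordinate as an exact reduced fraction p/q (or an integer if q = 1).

A = (-11, 11)

1. A_x = -11  [D, B, A are collinear ∩ CA ⟂ DB]
2. A_y = 11  [D, B, A are collinear ∩ CA ⟂ DB]
   → A = (-11, 11)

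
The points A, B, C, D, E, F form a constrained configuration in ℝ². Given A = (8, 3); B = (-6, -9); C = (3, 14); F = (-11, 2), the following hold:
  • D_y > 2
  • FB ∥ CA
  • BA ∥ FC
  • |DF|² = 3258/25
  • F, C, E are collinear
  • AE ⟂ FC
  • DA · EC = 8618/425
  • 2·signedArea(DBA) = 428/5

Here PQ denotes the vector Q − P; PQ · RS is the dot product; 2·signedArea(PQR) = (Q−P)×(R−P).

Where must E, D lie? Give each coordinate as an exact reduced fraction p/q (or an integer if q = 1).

1. E_x = 38/85  [F, C, E are collinear ∩ AE ⟂ FC]
2. E_y = 1004/85  [F, C, E are collinear ∩ AE ⟂ FC]
   → E = (38/85, 1004/85)
3. D_x = 2/5  [DA · EC = 8618/425 ∩ 2·signedArea(DBA) = 428/5]
4. D_y = 13/5  [DA · EC = 8618/425 ∩ 2·signedArea(DBA) = 428/5]
   → D = (2/5, 13/5)

D = (2/5, 13/5)
E = (38/85, 1004/85)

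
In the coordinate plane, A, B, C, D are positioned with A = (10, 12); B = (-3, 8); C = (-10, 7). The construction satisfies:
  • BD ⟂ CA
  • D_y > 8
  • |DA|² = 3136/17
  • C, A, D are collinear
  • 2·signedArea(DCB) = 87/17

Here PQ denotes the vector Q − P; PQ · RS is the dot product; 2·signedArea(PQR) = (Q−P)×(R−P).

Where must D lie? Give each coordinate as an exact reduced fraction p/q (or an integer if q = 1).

D = (-54/17, 148/17)

1. D_x = -54/17  [C, A, D are collinear ∩ BD ⟂ CA]
2. D_y = 148/17  [C, A, D are collinear ∩ BD ⟂ CA]
   → D = (-54/17, 148/17)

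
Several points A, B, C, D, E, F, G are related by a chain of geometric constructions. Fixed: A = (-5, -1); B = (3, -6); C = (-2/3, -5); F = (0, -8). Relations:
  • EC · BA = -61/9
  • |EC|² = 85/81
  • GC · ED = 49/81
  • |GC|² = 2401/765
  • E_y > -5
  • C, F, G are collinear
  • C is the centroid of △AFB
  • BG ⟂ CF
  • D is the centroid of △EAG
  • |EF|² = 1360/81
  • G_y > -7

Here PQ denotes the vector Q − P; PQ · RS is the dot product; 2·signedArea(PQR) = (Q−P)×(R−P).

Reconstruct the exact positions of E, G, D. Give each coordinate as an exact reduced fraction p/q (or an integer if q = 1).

1. E_x = -8/9  [line 8·x + -5·y + -116/9 = 0 ∩ |EF|² = 1360/81]
2. E_y = -4  [line 8·x + -5·y + -116/9 = 0 ∩ |EF|² = 1360/81]
   → E = (-8/9, -4)
3. G_x = -24/85  [C, F, G are collinear ∩ BG ⟂ CF]
4. G_y = -572/85  [C, F, G are collinear ∩ BG ⟂ CF]
   → G = (-24/85, -572/85)
5. D_x = -4721/2295  [D is the centroid of △EAG]
6. D_y = -997/255  [D is the centroid of △EAG]
   → D = (-4721/2295, -997/255)

D = (-4721/2295, -997/255)
E = (-8/9, -4)
G = (-24/85, -572/85)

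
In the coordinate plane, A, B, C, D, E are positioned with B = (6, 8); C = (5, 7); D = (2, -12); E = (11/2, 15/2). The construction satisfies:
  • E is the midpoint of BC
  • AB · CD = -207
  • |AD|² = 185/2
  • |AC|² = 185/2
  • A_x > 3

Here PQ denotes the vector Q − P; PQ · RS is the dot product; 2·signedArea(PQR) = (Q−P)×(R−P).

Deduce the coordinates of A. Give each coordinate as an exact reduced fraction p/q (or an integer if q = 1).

A = (7/2, -5/2)

1. A_x = 7/2  [line 3·x + 19·y + 37 = 0 ∩ |AD|² = 185/2]
2. A_y = -5/2  [line 3·x + 19·y + 37 = 0 ∩ |AD|² = 185/2]
   → A = (7/2, -5/2)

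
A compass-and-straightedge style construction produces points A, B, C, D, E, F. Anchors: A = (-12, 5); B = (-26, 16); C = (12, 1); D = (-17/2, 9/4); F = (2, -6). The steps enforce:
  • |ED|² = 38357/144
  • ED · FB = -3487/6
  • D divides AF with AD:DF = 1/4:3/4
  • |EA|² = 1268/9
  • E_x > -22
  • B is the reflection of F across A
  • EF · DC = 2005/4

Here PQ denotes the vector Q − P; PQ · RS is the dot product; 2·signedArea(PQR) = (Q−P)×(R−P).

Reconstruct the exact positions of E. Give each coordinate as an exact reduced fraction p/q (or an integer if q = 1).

1. E_x = -64/3  [ED · FB = -3487/6 ∩ EF · DC = 2005/4]
2. E_y = 37/3  [ED · FB = -3487/6 ∩ EF · DC = 2005/4]
   → E = (-64/3, 37/3)

E = (-64/3, 37/3)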